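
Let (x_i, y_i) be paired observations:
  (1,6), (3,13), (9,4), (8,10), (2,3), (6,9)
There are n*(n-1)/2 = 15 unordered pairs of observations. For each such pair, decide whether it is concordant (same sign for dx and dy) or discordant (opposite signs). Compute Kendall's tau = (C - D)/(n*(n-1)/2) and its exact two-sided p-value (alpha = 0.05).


Step 1: Enumerate the 15 unordered pairs (i,j) with i<j and classify each by sign(x_j-x_i) * sign(y_j-y_i).
  (1,2):dx=+2,dy=+7->C; (1,3):dx=+8,dy=-2->D; (1,4):dx=+7,dy=+4->C; (1,5):dx=+1,dy=-3->D
  (1,6):dx=+5,dy=+3->C; (2,3):dx=+6,dy=-9->D; (2,4):dx=+5,dy=-3->D; (2,5):dx=-1,dy=-10->C
  (2,6):dx=+3,dy=-4->D; (3,4):dx=-1,dy=+6->D; (3,5):dx=-7,dy=-1->C; (3,6):dx=-3,dy=+5->D
  (4,5):dx=-6,dy=-7->C; (4,6):dx=-2,dy=-1->C; (5,6):dx=+4,dy=+6->C
Step 2: C = 8, D = 7, total pairs = 15.
Step 3: tau = (C - D)/(n(n-1)/2) = (8 - 7)/15 = 0.066667.
Step 4: Exact two-sided p-value (enumerate n! = 720 permutations of y under H0): p = 1.000000.
Step 5: alpha = 0.05. fail to reject H0.

tau_b = 0.0667 (C=8, D=7), p = 1.000000, fail to reject H0.


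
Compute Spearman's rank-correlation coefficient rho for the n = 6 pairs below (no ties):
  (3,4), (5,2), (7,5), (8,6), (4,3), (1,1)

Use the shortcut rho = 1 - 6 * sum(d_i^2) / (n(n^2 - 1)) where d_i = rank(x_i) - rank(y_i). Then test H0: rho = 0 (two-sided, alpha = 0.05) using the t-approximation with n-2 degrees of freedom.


Step 1: Rank x and y separately (midranks; no ties here).
rank(x): 3->2, 5->4, 7->5, 8->6, 4->3, 1->1
rank(y): 4->4, 2->2, 5->5, 6->6, 3->3, 1->1
Step 2: d_i = R_x(i) - R_y(i); compute d_i^2.
  (2-4)^2=4, (4-2)^2=4, (5-5)^2=0, (6-6)^2=0, (3-3)^2=0, (1-1)^2=0
sum(d^2) = 8.
Step 3: rho = 1 - 6*8 / (6*(6^2 - 1)) = 1 - 48/210 = 0.771429.
Step 4: Under H0, t = rho * sqrt((n-2)/(1-rho^2)) = 2.4247 ~ t(4).
Step 5: Two-sided p-value from the t-distribution with 4 df = 0.072397.
Step 6: alpha = 0.05. fail to reject H0.

rho = 0.7714, p = 0.072397, fail to reject H0 at alpha = 0.05.


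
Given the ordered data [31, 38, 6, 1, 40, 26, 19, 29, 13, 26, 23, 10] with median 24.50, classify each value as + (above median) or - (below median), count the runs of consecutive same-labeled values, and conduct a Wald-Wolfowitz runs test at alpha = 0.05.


Step 1: Compute median = 24.50; label A = above, B = below.
Labels in order: AABBAABABABB  (n_A = 6, n_B = 6)
Step 2: Count runs R = 8.
Step 3: Under H0 (random ordering), E[R] = 2*n_A*n_B/(n_A+n_B) + 1 = 2*6*6/12 + 1 = 7.0000.
        Var[R] = 2*n_A*n_B*(2*n_A*n_B - n_A - n_B) / ((n_A+n_B)^2 * (n_A+n_B-1)) = 4320/1584 = 2.7273.
        SD[R] = 1.6514.
Step 4: Continuity-corrected z = (R - 0.5 - E[R]) / SD[R] = (8 - 0.5 - 7.0000) / 1.6514 = 0.3028.
Step 5: Two-sided p-value via normal approximation = 2*(1 - Phi(|z|)) = 0.762069.
Step 6: alpha = 0.05. fail to reject H0.

R = 8, z = 0.3028, p = 0.762069, fail to reject H0.


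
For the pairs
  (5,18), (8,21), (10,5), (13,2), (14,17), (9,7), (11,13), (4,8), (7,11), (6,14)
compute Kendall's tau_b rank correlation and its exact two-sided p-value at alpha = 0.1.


Step 1: Enumerate the 45 unordered pairs (i,j) with i<j and classify each by sign(x_j-x_i) * sign(y_j-y_i).
  (1,2):dx=+3,dy=+3->C; (1,3):dx=+5,dy=-13->D; (1,4):dx=+8,dy=-16->D; (1,5):dx=+9,dy=-1->D
  (1,6):dx=+4,dy=-11->D; (1,7):dx=+6,dy=-5->D; (1,8):dx=-1,dy=-10->C; (1,9):dx=+2,dy=-7->D
  (1,10):dx=+1,dy=-4->D; (2,3):dx=+2,dy=-16->D; (2,4):dx=+5,dy=-19->D; (2,5):dx=+6,dy=-4->D
  (2,6):dx=+1,dy=-14->D; (2,7):dx=+3,dy=-8->D; (2,8):dx=-4,dy=-13->C; (2,9):dx=-1,dy=-10->C
  (2,10):dx=-2,dy=-7->C; (3,4):dx=+3,dy=-3->D; (3,5):dx=+4,dy=+12->C; (3,6):dx=-1,dy=+2->D
  (3,7):dx=+1,dy=+8->C; (3,8):dx=-6,dy=+3->D; (3,9):dx=-3,dy=+6->D; (3,10):dx=-4,dy=+9->D
  (4,5):dx=+1,dy=+15->C; (4,6):dx=-4,dy=+5->D; (4,7):dx=-2,dy=+11->D; (4,8):dx=-9,dy=+6->D
  (4,9):dx=-6,dy=+9->D; (4,10):dx=-7,dy=+12->D; (5,6):dx=-5,dy=-10->C; (5,7):dx=-3,dy=-4->C
  (5,8):dx=-10,dy=-9->C; (5,9):dx=-7,dy=-6->C; (5,10):dx=-8,dy=-3->C; (6,7):dx=+2,dy=+6->C
  (6,8):dx=-5,dy=+1->D; (6,9):dx=-2,dy=+4->D; (6,10):dx=-3,dy=+7->D; (7,8):dx=-7,dy=-5->C
  (7,9):dx=-4,dy=-2->C; (7,10):dx=-5,dy=+1->D; (8,9):dx=+3,dy=+3->C; (8,10):dx=+2,dy=+6->C
  (9,10):dx=-1,dy=+3->D
Step 2: C = 18, D = 27, total pairs = 45.
Step 3: tau = (C - D)/(n(n-1)/2) = (18 - 27)/45 = -0.200000.
Step 4: Exact two-sided p-value (enumerate n! = 3628800 permutations of y under H0): p = 0.484313.
Step 5: alpha = 0.1. fail to reject H0.

tau_b = -0.2000 (C=18, D=27), p = 0.484313, fail to reject H0.


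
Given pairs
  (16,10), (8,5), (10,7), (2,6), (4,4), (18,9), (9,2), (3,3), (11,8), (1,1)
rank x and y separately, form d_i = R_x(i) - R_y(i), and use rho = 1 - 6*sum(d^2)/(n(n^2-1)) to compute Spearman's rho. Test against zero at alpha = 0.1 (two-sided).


Step 1: Rank x and y separately (midranks; no ties here).
rank(x): 16->9, 8->5, 10->7, 2->2, 4->4, 18->10, 9->6, 3->3, 11->8, 1->1
rank(y): 10->10, 5->5, 7->7, 6->6, 4->4, 9->9, 2->2, 3->3, 8->8, 1->1
Step 2: d_i = R_x(i) - R_y(i); compute d_i^2.
  (9-10)^2=1, (5-5)^2=0, (7-7)^2=0, (2-6)^2=16, (4-4)^2=0, (10-9)^2=1, (6-2)^2=16, (3-3)^2=0, (8-8)^2=0, (1-1)^2=0
sum(d^2) = 34.
Step 3: rho = 1 - 6*34 / (10*(10^2 - 1)) = 1 - 204/990 = 0.793939.
Step 4: Under H0, t = rho * sqrt((n-2)/(1-rho^2)) = 3.6934 ~ t(8).
Step 5: Two-sided p-value from the t-distribution with 8 df = 0.006100.
Step 6: alpha = 0.1. reject H0.

rho = 0.7939, p = 0.006100, reject H0 at alpha = 0.1.


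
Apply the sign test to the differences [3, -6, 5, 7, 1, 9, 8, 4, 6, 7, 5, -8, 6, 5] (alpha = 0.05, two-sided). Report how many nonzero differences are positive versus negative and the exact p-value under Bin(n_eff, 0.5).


Step 1: Discard zero differences. Original n = 14; n_eff = number of nonzero differences = 14.
Nonzero differences (with sign): +3, -6, +5, +7, +1, +9, +8, +4, +6, +7, +5, -8, +6, +5
Step 2: Count signs: positive = 12, negative = 2.
Step 3: Under H0: P(positive) = 0.5, so the number of positives S ~ Bin(14, 0.5).
Step 4: Two-sided exact p-value = sum of Bin(14,0.5) probabilities at or below the observed probability = 0.012939.
Step 5: alpha = 0.05. reject H0.

n_eff = 14, pos = 12, neg = 2, p = 0.012939, reject H0.


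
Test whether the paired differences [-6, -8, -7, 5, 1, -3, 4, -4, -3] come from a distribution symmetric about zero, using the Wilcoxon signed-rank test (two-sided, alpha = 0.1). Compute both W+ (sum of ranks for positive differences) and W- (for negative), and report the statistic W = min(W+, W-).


Step 1: Drop any zero differences (none here) and take |d_i|.
|d| = [6, 8, 7, 5, 1, 3, 4, 4, 3]
Step 2: Midrank |d_i| (ties get averaged ranks).
ranks: |6|->7, |8|->9, |7|->8, |5|->6, |1|->1, |3|->2.5, |4|->4.5, |4|->4.5, |3|->2.5
Step 3: Attach original signs; sum ranks with positive sign and with negative sign.
W+ = 6 + 1 + 4.5 = 11.5
W- = 7 + 9 + 8 + 2.5 + 4.5 + 2.5 = 33.5
(Check: W+ + W- = 45 should equal n(n+1)/2 = 45.)
Step 4: Test statistic W = min(W+, W-) = 11.5.
Step 5: Ties in |d|, so use the tie-corrected normal approximation.
        E[W] = n(n+1)/4 = 9*10/4 = 22.5.
        Tie groups: |d|=3 (t=2), |d|=4 (t=2); sum(t^3 - t) = 12.
        Var[W] = n(n+1)(2n+1)/24 - sum(t^3-t)/48 = 1710/24 - 12/48 = 71.
        z = (W - E[W]) / sqrt(Var[W]) = (11.5 - 22.5) / 8.4261 = -1.3055.
        Two-sided p = 2*Phi(z) = 0.191736.
Step 6: alpha = 0.1. fail to reject H0.

W+ = 11.5, W- = 33.5, W = min = 11.5, p = 0.191736, fail to reject H0.


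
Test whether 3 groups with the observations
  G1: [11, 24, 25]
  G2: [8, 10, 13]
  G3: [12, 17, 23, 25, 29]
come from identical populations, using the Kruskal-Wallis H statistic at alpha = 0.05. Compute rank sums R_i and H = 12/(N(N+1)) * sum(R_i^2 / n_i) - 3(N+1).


Step 1: Combine all N = 11 observations and assign midranks.
sorted (value, group, rank): (8,G2,1), (10,G2,2), (11,G1,3), (12,G3,4), (13,G2,5), (17,G3,6), (23,G3,7), (24,G1,8), (25,G1,9.5), (25,G3,9.5), (29,G3,11)
Step 2: Sum ranks within each group.
R_1 = 20.5 (n_1 = 3)
R_2 = 8 (n_2 = 3)
R_3 = 37.5 (n_3 = 5)
Step 3: H = 12/(N(N+1)) * sum(R_i^2/n_i) - 3(N+1)
     = 12/(11*12) * (20.5^2/3 + 8^2/3 + 37.5^2/5) - 3*12
     = 0.090909 * 442.667 - 36
     = 4.242424.
Step 4: Ties present; correction factor C = 1 - 6/(11^3 - 11) = 0.995455. Corrected H = 4.242424 / 0.995455 = 4.261796.
Step 5: Under H0, H ~ chi^2(2); p-value = 0.118731.
Step 6: alpha = 0.05. fail to reject H0.

H = 4.2618, df = 2, p = 0.118731, fail to reject H0.


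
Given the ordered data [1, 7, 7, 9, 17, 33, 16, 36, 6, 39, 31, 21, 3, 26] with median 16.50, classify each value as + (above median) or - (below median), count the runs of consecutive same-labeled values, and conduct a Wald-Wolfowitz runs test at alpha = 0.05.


Step 1: Compute median = 16.50; label A = above, B = below.
Labels in order: BBBBAABABAAABA  (n_A = 7, n_B = 7)
Step 2: Count runs R = 8.
Step 3: Under H0 (random ordering), E[R] = 2*n_A*n_B/(n_A+n_B) + 1 = 2*7*7/14 + 1 = 8.0000.
        Var[R] = 2*n_A*n_B*(2*n_A*n_B - n_A - n_B) / ((n_A+n_B)^2 * (n_A+n_B-1)) = 8232/2548 = 3.2308.
        SD[R] = 1.7974.
Step 4: R = E[R], so z = 0 with no continuity correction.
Step 5: Two-sided p-value via normal approximation = 2*(1 - Phi(|z|)) = 1.000000.
Step 6: alpha = 0.05. fail to reject H0.

R = 8, z = 0.0000, p = 1.000000, fail to reject H0.


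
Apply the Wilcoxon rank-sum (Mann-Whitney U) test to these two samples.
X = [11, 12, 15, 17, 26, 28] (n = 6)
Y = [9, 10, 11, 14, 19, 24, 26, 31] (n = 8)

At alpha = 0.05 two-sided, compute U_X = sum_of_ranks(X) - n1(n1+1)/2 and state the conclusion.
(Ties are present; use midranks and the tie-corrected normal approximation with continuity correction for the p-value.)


Step 1: Combine and sort all 14 observations; assign midranks.
sorted (value, group): (9,Y), (10,Y), (11,X), (11,Y), (12,X), (14,Y), (15,X), (17,X), (19,Y), (24,Y), (26,X), (26,Y), (28,X), (31,Y)
ranks: 9->1, 10->2, 11->3.5, 11->3.5, 12->5, 14->6, 15->7, 17->8, 19->9, 24->10, 26->11.5, 26->11.5, 28->13, 31->14
Step 2: Rank sum for X: R1 = 3.5 + 5 + 7 + 8 + 11.5 + 13 = 48.
Step 3: U_X = R1 - n1(n1+1)/2 = 48 - 6*7/2 = 48 - 21 = 27.
       U_Y = n1*n2 - U_X = 48 - 27 = 21.
Step 4: Ties are present, so use the tie-corrected normal approximation (with continuity correction) for the p-value.
Step 5: p-value = 0.746347; compare to alpha = 0.05. fail to reject H0.

U_X = 27, p = 0.746347, fail to reject H0 at alpha = 0.05.


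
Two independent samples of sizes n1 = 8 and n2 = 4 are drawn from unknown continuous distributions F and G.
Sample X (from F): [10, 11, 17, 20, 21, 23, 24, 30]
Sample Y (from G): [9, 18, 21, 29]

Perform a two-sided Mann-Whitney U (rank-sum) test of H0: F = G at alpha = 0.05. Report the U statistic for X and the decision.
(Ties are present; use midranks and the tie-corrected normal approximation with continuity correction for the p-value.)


Step 1: Combine and sort all 12 observations; assign midranks.
sorted (value, group): (9,Y), (10,X), (11,X), (17,X), (18,Y), (20,X), (21,X), (21,Y), (23,X), (24,X), (29,Y), (30,X)
ranks: 9->1, 10->2, 11->3, 17->4, 18->5, 20->6, 21->7.5, 21->7.5, 23->9, 24->10, 29->11, 30->12
Step 2: Rank sum for X: R1 = 2 + 3 + 4 + 6 + 7.5 + 9 + 10 + 12 = 53.5.
Step 3: U_X = R1 - n1(n1+1)/2 = 53.5 - 8*9/2 = 53.5 - 36 = 17.5.
       U_Y = n1*n2 - U_X = 32 - 17.5 = 14.5.
Step 4: Ties are present, so use the tie-corrected normal approximation (with continuity correction) for the p-value.
Step 5: p-value = 0.864901; compare to alpha = 0.05. fail to reject H0.

U_X = 17.5, p = 0.864901, fail to reject H0 at alpha = 0.05.


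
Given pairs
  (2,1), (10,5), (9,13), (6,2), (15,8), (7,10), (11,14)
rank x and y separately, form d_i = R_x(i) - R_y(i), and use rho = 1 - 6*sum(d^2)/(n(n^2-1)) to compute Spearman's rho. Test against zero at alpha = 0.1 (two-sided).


Step 1: Rank x and y separately (midranks; no ties here).
rank(x): 2->1, 10->5, 9->4, 6->2, 15->7, 7->3, 11->6
rank(y): 1->1, 5->3, 13->6, 2->2, 8->4, 10->5, 14->7
Step 2: d_i = R_x(i) - R_y(i); compute d_i^2.
  (1-1)^2=0, (5-3)^2=4, (4-6)^2=4, (2-2)^2=0, (7-4)^2=9, (3-5)^2=4, (6-7)^2=1
sum(d^2) = 22.
Step 3: rho = 1 - 6*22 / (7*(7^2 - 1)) = 1 - 132/336 = 0.607143.
Step 4: Under H0, t = rho * sqrt((n-2)/(1-rho^2)) = 1.7086 ~ t(5).
Step 5: Two-sided p-value from the t-distribution with 5 df = 0.148231.
Step 6: alpha = 0.1. fail to reject H0.

rho = 0.6071, p = 0.148231, fail to reject H0 at alpha = 0.1.


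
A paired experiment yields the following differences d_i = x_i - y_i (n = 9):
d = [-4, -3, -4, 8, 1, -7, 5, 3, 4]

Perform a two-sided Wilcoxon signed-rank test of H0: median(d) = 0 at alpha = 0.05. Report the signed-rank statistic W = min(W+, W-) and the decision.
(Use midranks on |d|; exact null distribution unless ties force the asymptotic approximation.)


Step 1: Drop any zero differences (none here) and take |d_i|.
|d| = [4, 3, 4, 8, 1, 7, 5, 3, 4]
Step 2: Midrank |d_i| (ties get averaged ranks).
ranks: |4|->5, |3|->2.5, |4|->5, |8|->9, |1|->1, |7|->8, |5|->7, |3|->2.5, |4|->5
Step 3: Attach original signs; sum ranks with positive sign and with negative sign.
W+ = 9 + 1 + 7 + 2.5 + 5 = 24.5
W- = 5 + 2.5 + 5 + 8 = 20.5
(Check: W+ + W- = 45 should equal n(n+1)/2 = 45.)
Step 4: Test statistic W = min(W+, W-) = 20.5.
Step 5: Ties in |d|, so use the tie-corrected normal approximation.
        E[W] = n(n+1)/4 = 9*10/4 = 22.5.
        Tie groups: |d|=3 (t=2), |d|=4 (t=3); sum(t^3 - t) = 30.
        Var[W] = n(n+1)(2n+1)/24 - sum(t^3-t)/48 = 1710/24 - 30/48 = 70.625.
        z = (W - E[W]) / sqrt(Var[W]) = (20.5 - 22.5) / 8.4039 = -0.2380.
        Two-sided p = 2*Phi(z) = 0.811892.
Step 6: alpha = 0.05. fail to reject H0.

W+ = 24.5, W- = 20.5, W = min = 20.5, p = 0.811892, fail to reject H0.


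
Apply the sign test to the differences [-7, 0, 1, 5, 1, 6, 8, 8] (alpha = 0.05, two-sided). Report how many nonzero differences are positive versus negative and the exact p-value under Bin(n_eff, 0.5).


Step 1: Discard zero differences. Original n = 8; n_eff = number of nonzero differences = 7.
Nonzero differences (with sign): -7, +1, +5, +1, +6, +8, +8
Step 2: Count signs: positive = 6, negative = 1.
Step 3: Under H0: P(positive) = 0.5, so the number of positives S ~ Bin(7, 0.5).
Step 4: Two-sided exact p-value = sum of Bin(7,0.5) probabilities at or below the observed probability = 0.125000.
Step 5: alpha = 0.05. fail to reject H0.

n_eff = 7, pos = 6, neg = 1, p = 0.125000, fail to reject H0.


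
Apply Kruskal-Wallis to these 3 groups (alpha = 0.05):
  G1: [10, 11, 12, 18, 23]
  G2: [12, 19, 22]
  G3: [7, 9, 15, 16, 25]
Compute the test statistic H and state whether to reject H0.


Step 1: Combine all N = 13 observations and assign midranks.
sorted (value, group, rank): (7,G3,1), (9,G3,2), (10,G1,3), (11,G1,4), (12,G1,5.5), (12,G2,5.5), (15,G3,7), (16,G3,8), (18,G1,9), (19,G2,10), (22,G2,11), (23,G1,12), (25,G3,13)
Step 2: Sum ranks within each group.
R_1 = 33.5 (n_1 = 5)
R_2 = 26.5 (n_2 = 3)
R_3 = 31 (n_3 = 5)
Step 3: H = 12/(N(N+1)) * sum(R_i^2/n_i) - 3(N+1)
     = 12/(13*14) * (33.5^2/5 + 26.5^2/3 + 31^2/5) - 3*14
     = 0.065934 * 650.733 - 42
     = 0.905495.
Step 4: Ties present; correction factor C = 1 - 6/(13^3 - 13) = 0.997253. Corrected H = 0.905495 / 0.997253 = 0.907989.
Step 5: Under H0, H ~ chi^2(2); p-value = 0.635086.
Step 6: alpha = 0.05. fail to reject H0.

H = 0.9080, df = 2, p = 0.635086, fail to reject H0.


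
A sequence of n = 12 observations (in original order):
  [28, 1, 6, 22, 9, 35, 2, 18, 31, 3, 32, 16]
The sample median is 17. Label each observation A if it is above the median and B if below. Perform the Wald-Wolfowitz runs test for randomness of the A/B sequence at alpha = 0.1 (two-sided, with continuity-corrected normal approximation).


Step 1: Compute median = 17; label A = above, B = below.
Labels in order: ABBABABAABAB  (n_A = 6, n_B = 6)
Step 2: Count runs R = 10.
Step 3: Under H0 (random ordering), E[R] = 2*n_A*n_B/(n_A+n_B) + 1 = 2*6*6/12 + 1 = 7.0000.
        Var[R] = 2*n_A*n_B*(2*n_A*n_B - n_A - n_B) / ((n_A+n_B)^2 * (n_A+n_B-1)) = 4320/1584 = 2.7273.
        SD[R] = 1.6514.
Step 4: Continuity-corrected z = (R - 0.5 - E[R]) / SD[R] = (10 - 0.5 - 7.0000) / 1.6514 = 1.5138.
Step 5: Two-sided p-value via normal approximation = 2*(1 - Phi(|z|)) = 0.130070.
Step 6: alpha = 0.1. fail to reject H0.

R = 10, z = 1.5138, p = 0.130070, fail to reject H0.


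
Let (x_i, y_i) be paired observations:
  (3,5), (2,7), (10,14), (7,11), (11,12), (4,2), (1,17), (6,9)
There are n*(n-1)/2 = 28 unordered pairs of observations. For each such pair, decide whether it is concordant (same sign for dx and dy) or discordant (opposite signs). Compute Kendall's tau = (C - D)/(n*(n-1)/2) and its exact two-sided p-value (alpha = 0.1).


Step 1: Enumerate the 28 unordered pairs (i,j) with i<j and classify each by sign(x_j-x_i) * sign(y_j-y_i).
  (1,2):dx=-1,dy=+2->D; (1,3):dx=+7,dy=+9->C; (1,4):dx=+4,dy=+6->C; (1,5):dx=+8,dy=+7->C
  (1,6):dx=+1,dy=-3->D; (1,7):dx=-2,dy=+12->D; (1,8):dx=+3,dy=+4->C; (2,3):dx=+8,dy=+7->C
  (2,4):dx=+5,dy=+4->C; (2,5):dx=+9,dy=+5->C; (2,6):dx=+2,dy=-5->D; (2,7):dx=-1,dy=+10->D
  (2,8):dx=+4,dy=+2->C; (3,4):dx=-3,dy=-3->C; (3,5):dx=+1,dy=-2->D; (3,6):dx=-6,dy=-12->C
  (3,7):dx=-9,dy=+3->D; (3,8):dx=-4,dy=-5->C; (4,5):dx=+4,dy=+1->C; (4,6):dx=-3,dy=-9->C
  (4,7):dx=-6,dy=+6->D; (4,8):dx=-1,dy=-2->C; (5,6):dx=-7,dy=-10->C; (5,7):dx=-10,dy=+5->D
  (5,8):dx=-5,dy=-3->C; (6,7):dx=-3,dy=+15->D; (6,8):dx=+2,dy=+7->C; (7,8):dx=+5,dy=-8->D
Step 2: C = 17, D = 11, total pairs = 28.
Step 3: tau = (C - D)/(n(n-1)/2) = (17 - 11)/28 = 0.214286.
Step 4: Exact two-sided p-value (enumerate n! = 40320 permutations of y under H0): p = 0.548413.
Step 5: alpha = 0.1. fail to reject H0.

tau_b = 0.2143 (C=17, D=11), p = 0.548413, fail to reject H0.


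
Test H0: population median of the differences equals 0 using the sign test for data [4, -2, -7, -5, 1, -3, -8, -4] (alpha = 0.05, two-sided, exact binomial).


Step 1: Discard zero differences. Original n = 8; n_eff = number of nonzero differences = 8.
Nonzero differences (with sign): +4, -2, -7, -5, +1, -3, -8, -4
Step 2: Count signs: positive = 2, negative = 6.
Step 3: Under H0: P(positive) = 0.5, so the number of positives S ~ Bin(8, 0.5).
Step 4: Two-sided exact p-value = sum of Bin(8,0.5) probabilities at or below the observed probability = 0.289062.
Step 5: alpha = 0.05. fail to reject H0.

n_eff = 8, pos = 2, neg = 6, p = 0.289062, fail to reject H0.


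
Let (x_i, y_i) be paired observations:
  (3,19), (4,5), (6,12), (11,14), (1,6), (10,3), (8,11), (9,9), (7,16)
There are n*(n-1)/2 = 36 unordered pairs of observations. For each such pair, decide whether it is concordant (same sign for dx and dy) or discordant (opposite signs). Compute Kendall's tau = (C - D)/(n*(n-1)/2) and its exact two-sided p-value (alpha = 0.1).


Step 1: Enumerate the 36 unordered pairs (i,j) with i<j and classify each by sign(x_j-x_i) * sign(y_j-y_i).
  (1,2):dx=+1,dy=-14->D; (1,3):dx=+3,dy=-7->D; (1,4):dx=+8,dy=-5->D; (1,5):dx=-2,dy=-13->C
  (1,6):dx=+7,dy=-16->D; (1,7):dx=+5,dy=-8->D; (1,8):dx=+6,dy=-10->D; (1,9):dx=+4,dy=-3->D
  (2,3):dx=+2,dy=+7->C; (2,4):dx=+7,dy=+9->C; (2,5):dx=-3,dy=+1->D; (2,6):dx=+6,dy=-2->D
  (2,7):dx=+4,dy=+6->C; (2,8):dx=+5,dy=+4->C; (2,9):dx=+3,dy=+11->C; (3,4):dx=+5,dy=+2->C
  (3,5):dx=-5,dy=-6->C; (3,6):dx=+4,dy=-9->D; (3,7):dx=+2,dy=-1->D; (3,8):dx=+3,dy=-3->D
  (3,9):dx=+1,dy=+4->C; (4,5):dx=-10,dy=-8->C; (4,6):dx=-1,dy=-11->C; (4,7):dx=-3,dy=-3->C
  (4,8):dx=-2,dy=-5->C; (4,9):dx=-4,dy=+2->D; (5,6):dx=+9,dy=-3->D; (5,7):dx=+7,dy=+5->C
  (5,8):dx=+8,dy=+3->C; (5,9):dx=+6,dy=+10->C; (6,7):dx=-2,dy=+8->D; (6,8):dx=-1,dy=+6->D
  (6,9):dx=-3,dy=+13->D; (7,8):dx=+1,dy=-2->D; (7,9):dx=-1,dy=+5->D; (8,9):dx=-2,dy=+7->D
Step 2: C = 16, D = 20, total pairs = 36.
Step 3: tau = (C - D)/(n(n-1)/2) = (16 - 20)/36 = -0.111111.
Step 4: Exact two-sided p-value (enumerate n! = 362880 permutations of y under H0): p = 0.761414.
Step 5: alpha = 0.1. fail to reject H0.

tau_b = -0.1111 (C=16, D=20), p = 0.761414, fail to reject H0.


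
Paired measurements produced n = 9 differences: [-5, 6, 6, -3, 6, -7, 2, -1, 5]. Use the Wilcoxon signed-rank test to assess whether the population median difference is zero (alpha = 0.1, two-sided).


Step 1: Drop any zero differences (none here) and take |d_i|.
|d| = [5, 6, 6, 3, 6, 7, 2, 1, 5]
Step 2: Midrank |d_i| (ties get averaged ranks).
ranks: |5|->4.5, |6|->7, |6|->7, |3|->3, |6|->7, |7|->9, |2|->2, |1|->1, |5|->4.5
Step 3: Attach original signs; sum ranks with positive sign and with negative sign.
W+ = 7 + 7 + 7 + 2 + 4.5 = 27.5
W- = 4.5 + 3 + 9 + 1 = 17.5
(Check: W+ + W- = 45 should equal n(n+1)/2 = 45.)
Step 4: Test statistic W = min(W+, W-) = 17.5.
Step 5: Ties in |d|, so use the tie-corrected normal approximation.
        E[W] = n(n+1)/4 = 9*10/4 = 22.5.
        Tie groups: |d|=5 (t=2), |d|=6 (t=3); sum(t^3 - t) = 30.
        Var[W] = n(n+1)(2n+1)/24 - sum(t^3-t)/48 = 1710/24 - 30/48 = 70.625.
        z = (W - E[W]) / sqrt(Var[W]) = (17.5 - 22.5) / 8.4039 = -0.5950.
        Two-sided p = 2*Phi(z) = 0.551867.
Step 6: alpha = 0.1. fail to reject H0.

W+ = 27.5, W- = 17.5, W = min = 17.5, p = 0.551867, fail to reject H0.


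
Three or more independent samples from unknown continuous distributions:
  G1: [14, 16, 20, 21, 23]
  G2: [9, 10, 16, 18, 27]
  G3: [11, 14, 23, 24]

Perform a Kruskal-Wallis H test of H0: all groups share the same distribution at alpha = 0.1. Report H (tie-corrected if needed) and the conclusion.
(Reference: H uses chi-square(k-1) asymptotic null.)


Step 1: Combine all N = 14 observations and assign midranks.
sorted (value, group, rank): (9,G2,1), (10,G2,2), (11,G3,3), (14,G1,4.5), (14,G3,4.5), (16,G1,6.5), (16,G2,6.5), (18,G2,8), (20,G1,9), (21,G1,10), (23,G1,11.5), (23,G3,11.5), (24,G3,13), (27,G2,14)
Step 2: Sum ranks within each group.
R_1 = 41.5 (n_1 = 5)
R_2 = 31.5 (n_2 = 5)
R_3 = 32 (n_3 = 4)
Step 3: H = 12/(N(N+1)) * sum(R_i^2/n_i) - 3(N+1)
     = 12/(14*15) * (41.5^2/5 + 31.5^2/5 + 32^2/4) - 3*15
     = 0.057143 * 798.9 - 45
     = 0.651429.
Step 4: Ties present; correction factor C = 1 - 18/(14^3 - 14) = 0.993407. Corrected H = 0.651429 / 0.993407 = 0.655752.
Step 5: Under H0, H ~ chi^2(2); p-value = 0.720452.
Step 6: alpha = 0.1. fail to reject H0.

H = 0.6558, df = 2, p = 0.720452, fail to reject H0.


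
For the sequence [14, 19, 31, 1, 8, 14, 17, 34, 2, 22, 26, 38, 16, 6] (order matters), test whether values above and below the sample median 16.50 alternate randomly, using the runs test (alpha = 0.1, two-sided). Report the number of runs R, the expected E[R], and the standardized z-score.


Step 1: Compute median = 16.50; label A = above, B = below.
Labels in order: BAABBBAABAAABB  (n_A = 7, n_B = 7)
Step 2: Count runs R = 7.
Step 3: Under H0 (random ordering), E[R] = 2*n_A*n_B/(n_A+n_B) + 1 = 2*7*7/14 + 1 = 8.0000.
        Var[R] = 2*n_A*n_B*(2*n_A*n_B - n_A - n_B) / ((n_A+n_B)^2 * (n_A+n_B-1)) = 8232/2548 = 3.2308.
        SD[R] = 1.7974.
Step 4: Continuity-corrected z = (R + 0.5 - E[R]) / SD[R] = (7 + 0.5 - 8.0000) / 1.7974 = -0.2782.
Step 5: Two-sided p-value via normal approximation = 2*(1 - Phi(|z|)) = 0.780879.
Step 6: alpha = 0.1. fail to reject H0.

R = 7, z = -0.2782, p = 0.780879, fail to reject H0.


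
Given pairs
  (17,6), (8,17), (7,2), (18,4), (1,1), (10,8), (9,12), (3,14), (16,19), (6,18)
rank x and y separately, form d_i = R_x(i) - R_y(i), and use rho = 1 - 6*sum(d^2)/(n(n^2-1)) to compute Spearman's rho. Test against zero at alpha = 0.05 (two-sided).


Step 1: Rank x and y separately (midranks; no ties here).
rank(x): 17->9, 8->5, 7->4, 18->10, 1->1, 10->7, 9->6, 3->2, 16->8, 6->3
rank(y): 6->4, 17->8, 2->2, 4->3, 1->1, 8->5, 12->6, 14->7, 19->10, 18->9
Step 2: d_i = R_x(i) - R_y(i); compute d_i^2.
  (9-4)^2=25, (5-8)^2=9, (4-2)^2=4, (10-3)^2=49, (1-1)^2=0, (7-5)^2=4, (6-6)^2=0, (2-7)^2=25, (8-10)^2=4, (3-9)^2=36
sum(d^2) = 156.
Step 3: rho = 1 - 6*156 / (10*(10^2 - 1)) = 1 - 936/990 = 0.054545.
Step 4: Under H0, t = rho * sqrt((n-2)/(1-rho^2)) = 0.1545 ~ t(8).
Step 5: Two-sided p-value from the t-distribution with 8 df = 0.881036.
Step 6: alpha = 0.05. fail to reject H0.

rho = 0.0545, p = 0.881036, fail to reject H0 at alpha = 0.05.


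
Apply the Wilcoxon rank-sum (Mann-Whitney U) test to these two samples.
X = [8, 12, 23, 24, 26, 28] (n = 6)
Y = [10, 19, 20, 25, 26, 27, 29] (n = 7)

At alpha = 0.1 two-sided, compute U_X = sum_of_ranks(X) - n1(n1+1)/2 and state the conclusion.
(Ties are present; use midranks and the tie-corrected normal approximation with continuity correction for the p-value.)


Step 1: Combine and sort all 13 observations; assign midranks.
sorted (value, group): (8,X), (10,Y), (12,X), (19,Y), (20,Y), (23,X), (24,X), (25,Y), (26,X), (26,Y), (27,Y), (28,X), (29,Y)
ranks: 8->1, 10->2, 12->3, 19->4, 20->5, 23->6, 24->7, 25->8, 26->9.5, 26->9.5, 27->11, 28->12, 29->13
Step 2: Rank sum for X: R1 = 1 + 3 + 6 + 7 + 9.5 + 12 = 38.5.
Step 3: U_X = R1 - n1(n1+1)/2 = 38.5 - 6*7/2 = 38.5 - 21 = 17.5.
       U_Y = n1*n2 - U_X = 42 - 17.5 = 24.5.
Step 4: Ties are present, so use the tie-corrected normal approximation (with continuity correction) for the p-value.
Step 5: p-value = 0.667806; compare to alpha = 0.1. fail to reject H0.

U_X = 17.5, p = 0.667806, fail to reject H0 at alpha = 0.1.


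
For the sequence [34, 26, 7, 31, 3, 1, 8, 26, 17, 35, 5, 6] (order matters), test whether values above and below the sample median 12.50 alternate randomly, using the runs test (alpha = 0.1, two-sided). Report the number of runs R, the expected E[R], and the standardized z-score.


Step 1: Compute median = 12.50; label A = above, B = below.
Labels in order: AABABBBAAABB  (n_A = 6, n_B = 6)
Step 2: Count runs R = 6.
Step 3: Under H0 (random ordering), E[R] = 2*n_A*n_B/(n_A+n_B) + 1 = 2*6*6/12 + 1 = 7.0000.
        Var[R] = 2*n_A*n_B*(2*n_A*n_B - n_A - n_B) / ((n_A+n_B)^2 * (n_A+n_B-1)) = 4320/1584 = 2.7273.
        SD[R] = 1.6514.
Step 4: Continuity-corrected z = (R + 0.5 - E[R]) / SD[R] = (6 + 0.5 - 7.0000) / 1.6514 = -0.3028.
Step 5: Two-sided p-value via normal approximation = 2*(1 - Phi(|z|)) = 0.762069.
Step 6: alpha = 0.1. fail to reject H0.

R = 6, z = -0.3028, p = 0.762069, fail to reject H0.


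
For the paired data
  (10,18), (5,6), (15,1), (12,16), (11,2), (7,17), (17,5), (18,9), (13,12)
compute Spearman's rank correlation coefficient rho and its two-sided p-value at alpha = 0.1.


Step 1: Rank x and y separately (midranks; no ties here).
rank(x): 10->3, 5->1, 15->7, 12->5, 11->4, 7->2, 17->8, 18->9, 13->6
rank(y): 18->9, 6->4, 1->1, 16->7, 2->2, 17->8, 5->3, 9->5, 12->6
Step 2: d_i = R_x(i) - R_y(i); compute d_i^2.
  (3-9)^2=36, (1-4)^2=9, (7-1)^2=36, (5-7)^2=4, (4-2)^2=4, (2-8)^2=36, (8-3)^2=25, (9-5)^2=16, (6-6)^2=0
sum(d^2) = 166.
Step 3: rho = 1 - 6*166 / (9*(9^2 - 1)) = 1 - 996/720 = -0.383333.
Step 4: Under H0, t = rho * sqrt((n-2)/(1-rho^2)) = -1.0981 ~ t(7).
Step 5: Two-sided p-value from the t-distribution with 7 df = 0.308495.
Step 6: alpha = 0.1. fail to reject H0.

rho = -0.3833, p = 0.308495, fail to reject H0 at alpha = 0.1.


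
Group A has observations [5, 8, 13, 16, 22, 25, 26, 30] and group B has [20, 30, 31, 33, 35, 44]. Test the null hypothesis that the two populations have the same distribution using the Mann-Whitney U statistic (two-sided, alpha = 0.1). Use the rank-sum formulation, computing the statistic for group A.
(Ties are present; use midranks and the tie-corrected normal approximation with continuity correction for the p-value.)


Step 1: Combine and sort all 14 observations; assign midranks.
sorted (value, group): (5,X), (8,X), (13,X), (16,X), (20,Y), (22,X), (25,X), (26,X), (30,X), (30,Y), (31,Y), (33,Y), (35,Y), (44,Y)
ranks: 5->1, 8->2, 13->3, 16->4, 20->5, 22->6, 25->7, 26->8, 30->9.5, 30->9.5, 31->11, 33->12, 35->13, 44->14
Step 2: Rank sum for X: R1 = 1 + 2 + 3 + 4 + 6 + 7 + 8 + 9.5 = 40.5.
Step 3: U_X = R1 - n1(n1+1)/2 = 40.5 - 8*9/2 = 40.5 - 36 = 4.5.
       U_Y = n1*n2 - U_X = 48 - 4.5 = 43.5.
Step 4: Ties are present, so use the tie-corrected normal approximation (with continuity correction) for the p-value.
Step 5: p-value = 0.014065; compare to alpha = 0.1. reject H0.

U_X = 4.5, p = 0.014065, reject H0 at alpha = 0.1.


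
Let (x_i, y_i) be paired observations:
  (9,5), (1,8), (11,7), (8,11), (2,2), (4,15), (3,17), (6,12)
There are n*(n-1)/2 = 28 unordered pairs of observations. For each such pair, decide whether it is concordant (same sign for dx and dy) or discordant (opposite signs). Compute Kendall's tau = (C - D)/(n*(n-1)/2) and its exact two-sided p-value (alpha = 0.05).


Step 1: Enumerate the 28 unordered pairs (i,j) with i<j and classify each by sign(x_j-x_i) * sign(y_j-y_i).
  (1,2):dx=-8,dy=+3->D; (1,3):dx=+2,dy=+2->C; (1,4):dx=-1,dy=+6->D; (1,5):dx=-7,dy=-3->C
  (1,6):dx=-5,dy=+10->D; (1,7):dx=-6,dy=+12->D; (1,8):dx=-3,dy=+7->D; (2,3):dx=+10,dy=-1->D
  (2,4):dx=+7,dy=+3->C; (2,5):dx=+1,dy=-6->D; (2,6):dx=+3,dy=+7->C; (2,7):dx=+2,dy=+9->C
  (2,8):dx=+5,dy=+4->C; (3,4):dx=-3,dy=+4->D; (3,5):dx=-9,dy=-5->C; (3,6):dx=-7,dy=+8->D
  (3,7):dx=-8,dy=+10->D; (3,8):dx=-5,dy=+5->D; (4,5):dx=-6,dy=-9->C; (4,6):dx=-4,dy=+4->D
  (4,7):dx=-5,dy=+6->D; (4,8):dx=-2,dy=+1->D; (5,6):dx=+2,dy=+13->C; (5,7):dx=+1,dy=+15->C
  (5,8):dx=+4,dy=+10->C; (6,7):dx=-1,dy=+2->D; (6,8):dx=+2,dy=-3->D; (7,8):dx=+3,dy=-5->D
Step 2: C = 11, D = 17, total pairs = 28.
Step 3: tau = (C - D)/(n(n-1)/2) = (11 - 17)/28 = -0.214286.
Step 4: Exact two-sided p-value (enumerate n! = 40320 permutations of y under H0): p = 0.548413.
Step 5: alpha = 0.05. fail to reject H0.

tau_b = -0.2143 (C=11, D=17), p = 0.548413, fail to reject H0.


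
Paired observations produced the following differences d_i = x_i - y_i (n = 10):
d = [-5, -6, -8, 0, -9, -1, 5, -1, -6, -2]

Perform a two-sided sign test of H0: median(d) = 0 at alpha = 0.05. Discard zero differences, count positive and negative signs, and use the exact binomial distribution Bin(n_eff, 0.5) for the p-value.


Step 1: Discard zero differences. Original n = 10; n_eff = number of nonzero differences = 9.
Nonzero differences (with sign): -5, -6, -8, -9, -1, +5, -1, -6, -2
Step 2: Count signs: positive = 1, negative = 8.
Step 3: Under H0: P(positive) = 0.5, so the number of positives S ~ Bin(9, 0.5).
Step 4: Two-sided exact p-value = sum of Bin(9,0.5) probabilities at or below the observed probability = 0.039062.
Step 5: alpha = 0.05. reject H0.

n_eff = 9, pos = 1, neg = 8, p = 0.039062, reject H0.


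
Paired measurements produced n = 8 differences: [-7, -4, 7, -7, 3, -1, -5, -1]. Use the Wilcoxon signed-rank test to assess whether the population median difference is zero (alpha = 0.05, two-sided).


Step 1: Drop any zero differences (none here) and take |d_i|.
|d| = [7, 4, 7, 7, 3, 1, 5, 1]
Step 2: Midrank |d_i| (ties get averaged ranks).
ranks: |7|->7, |4|->4, |7|->7, |7|->7, |3|->3, |1|->1.5, |5|->5, |1|->1.5
Step 3: Attach original signs; sum ranks with positive sign and with negative sign.
W+ = 7 + 3 = 10
W- = 7 + 4 + 7 + 1.5 + 5 + 1.5 = 26
(Check: W+ + W- = 36 should equal n(n+1)/2 = 36.)
Step 4: Test statistic W = min(W+, W-) = 10.
Step 5: Ties in |d|, so use the tie-corrected normal approximation.
        E[W] = n(n+1)/4 = 8*9/4 = 18.
        Tie groups: |d|=1 (t=2), |d|=7 (t=3); sum(t^3 - t) = 30.
        Var[W] = n(n+1)(2n+1)/24 - sum(t^3-t)/48 = 1224/24 - 30/48 = 50.375.
        z = (W - E[W]) / sqrt(Var[W]) = (10 - 18) / 7.0975 = -1.1272.
        Two-sided p = 2*Phi(z) = 0.259678.
Step 6: alpha = 0.05. fail to reject H0.

W+ = 10, W- = 26, W = min = 10, p = 0.259678, fail to reject H0.


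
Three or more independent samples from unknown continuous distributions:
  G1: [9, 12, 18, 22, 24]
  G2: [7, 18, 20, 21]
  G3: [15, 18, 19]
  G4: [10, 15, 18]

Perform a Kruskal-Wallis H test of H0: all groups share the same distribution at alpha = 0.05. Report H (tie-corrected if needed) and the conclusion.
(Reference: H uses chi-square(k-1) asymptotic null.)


Step 1: Combine all N = 15 observations and assign midranks.
sorted (value, group, rank): (7,G2,1), (9,G1,2), (10,G4,3), (12,G1,4), (15,G3,5.5), (15,G4,5.5), (18,G1,8.5), (18,G2,8.5), (18,G3,8.5), (18,G4,8.5), (19,G3,11), (20,G2,12), (21,G2,13), (22,G1,14), (24,G1,15)
Step 2: Sum ranks within each group.
R_1 = 43.5 (n_1 = 5)
R_2 = 34.5 (n_2 = 4)
R_3 = 25 (n_3 = 3)
R_4 = 17 (n_4 = 3)
Step 3: H = 12/(N(N+1)) * sum(R_i^2/n_i) - 3(N+1)
     = 12/(15*16) * (43.5^2/5 + 34.5^2/4 + 25^2/3 + 17^2/3) - 3*16
     = 0.050000 * 980.679 - 48
     = 1.033958.
Step 4: Ties present; correction factor C = 1 - 66/(15^3 - 15) = 0.980357. Corrected H = 1.033958 / 0.980357 = 1.054675.
Step 5: Under H0, H ~ chi^2(3); p-value = 0.788025.
Step 6: alpha = 0.05. fail to reject H0.

H = 1.0547, df = 3, p = 0.788025, fail to reject H0.


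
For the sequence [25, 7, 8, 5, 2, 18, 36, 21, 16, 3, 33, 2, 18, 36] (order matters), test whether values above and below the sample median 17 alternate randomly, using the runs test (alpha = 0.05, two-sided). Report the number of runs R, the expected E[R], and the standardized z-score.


Step 1: Compute median = 17; label A = above, B = below.
Labels in order: ABBBBAAABBABAA  (n_A = 7, n_B = 7)
Step 2: Count runs R = 7.
Step 3: Under H0 (random ordering), E[R] = 2*n_A*n_B/(n_A+n_B) + 1 = 2*7*7/14 + 1 = 8.0000.
        Var[R] = 2*n_A*n_B*(2*n_A*n_B - n_A - n_B) / ((n_A+n_B)^2 * (n_A+n_B-1)) = 8232/2548 = 3.2308.
        SD[R] = 1.7974.
Step 4: Continuity-corrected z = (R + 0.5 - E[R]) / SD[R] = (7 + 0.5 - 8.0000) / 1.7974 = -0.2782.
Step 5: Two-sided p-value via normal approximation = 2*(1 - Phi(|z|)) = 0.780879.
Step 6: alpha = 0.05. fail to reject H0.

R = 7, z = -0.2782, p = 0.780879, fail to reject H0.


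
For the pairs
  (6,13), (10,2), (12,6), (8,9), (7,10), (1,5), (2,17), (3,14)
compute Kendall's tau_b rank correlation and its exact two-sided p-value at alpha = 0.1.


Step 1: Enumerate the 28 unordered pairs (i,j) with i<j and classify each by sign(x_j-x_i) * sign(y_j-y_i).
  (1,2):dx=+4,dy=-11->D; (1,3):dx=+6,dy=-7->D; (1,4):dx=+2,dy=-4->D; (1,5):dx=+1,dy=-3->D
  (1,6):dx=-5,dy=-8->C; (1,7):dx=-4,dy=+4->D; (1,8):dx=-3,dy=+1->D; (2,3):dx=+2,dy=+4->C
  (2,4):dx=-2,dy=+7->D; (2,5):dx=-3,dy=+8->D; (2,6):dx=-9,dy=+3->D; (2,7):dx=-8,dy=+15->D
  (2,8):dx=-7,dy=+12->D; (3,4):dx=-4,dy=+3->D; (3,5):dx=-5,dy=+4->D; (3,6):dx=-11,dy=-1->C
  (3,7):dx=-10,dy=+11->D; (3,8):dx=-9,dy=+8->D; (4,5):dx=-1,dy=+1->D; (4,6):dx=-7,dy=-4->C
  (4,7):dx=-6,dy=+8->D; (4,8):dx=-5,dy=+5->D; (5,6):dx=-6,dy=-5->C; (5,7):dx=-5,dy=+7->D
  (5,8):dx=-4,dy=+4->D; (6,7):dx=+1,dy=+12->C; (6,8):dx=+2,dy=+9->C; (7,8):dx=+1,dy=-3->D
Step 2: C = 7, D = 21, total pairs = 28.
Step 3: tau = (C - D)/(n(n-1)/2) = (7 - 21)/28 = -0.500000.
Step 4: Exact two-sided p-value (enumerate n! = 40320 permutations of y under H0): p = 0.108681.
Step 5: alpha = 0.1. fail to reject H0.

tau_b = -0.5000 (C=7, D=21), p = 0.108681, fail to reject H0.


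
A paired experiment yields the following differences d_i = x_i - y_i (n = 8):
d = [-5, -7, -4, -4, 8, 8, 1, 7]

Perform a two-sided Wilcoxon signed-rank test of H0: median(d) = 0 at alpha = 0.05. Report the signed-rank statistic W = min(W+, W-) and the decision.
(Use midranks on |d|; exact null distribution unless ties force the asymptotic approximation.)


Step 1: Drop any zero differences (none here) and take |d_i|.
|d| = [5, 7, 4, 4, 8, 8, 1, 7]
Step 2: Midrank |d_i| (ties get averaged ranks).
ranks: |5|->4, |7|->5.5, |4|->2.5, |4|->2.5, |8|->7.5, |8|->7.5, |1|->1, |7|->5.5
Step 3: Attach original signs; sum ranks with positive sign and with negative sign.
W+ = 7.5 + 7.5 + 1 + 5.5 = 21.5
W- = 4 + 5.5 + 2.5 + 2.5 = 14.5
(Check: W+ + W- = 36 should equal n(n+1)/2 = 36.)
Step 4: Test statistic W = min(W+, W-) = 14.5.
Step 5: Ties in |d|, so use the tie-corrected normal approximation.
        E[W] = n(n+1)/4 = 8*9/4 = 18.
        Tie groups: |d|=4 (t=2), |d|=7 (t=2), |d|=8 (t=2); sum(t^3 - t) = 18.
        Var[W] = n(n+1)(2n+1)/24 - sum(t^3-t)/48 = 1224/24 - 18/48 = 50.625.
        z = (W - E[W]) / sqrt(Var[W]) = (14.5 - 18) / 7.1151 = -0.4919.
        Two-sided p = 2*Phi(z) = 0.622783.
Step 6: alpha = 0.05. fail to reject H0.

W+ = 21.5, W- = 14.5, W = min = 14.5, p = 0.622783, fail to reject H0.


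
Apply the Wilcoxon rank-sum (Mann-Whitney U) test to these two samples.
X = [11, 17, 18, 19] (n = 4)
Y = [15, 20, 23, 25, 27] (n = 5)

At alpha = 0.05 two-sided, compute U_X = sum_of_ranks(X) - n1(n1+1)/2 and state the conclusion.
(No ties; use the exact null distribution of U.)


Step 1: Combine and sort all 9 observations; assign midranks.
sorted (value, group): (11,X), (15,Y), (17,X), (18,X), (19,X), (20,Y), (23,Y), (25,Y), (27,Y)
ranks: 11->1, 15->2, 17->3, 18->4, 19->5, 20->6, 23->7, 25->8, 27->9
Step 2: Rank sum for X: R1 = 1 + 3 + 4 + 5 = 13.
Step 3: U_X = R1 - n1(n1+1)/2 = 13 - 4*5/2 = 13 - 10 = 3.
       U_Y = n1*n2 - U_X = 20 - 3 = 17.
Step 4: No ties, so the exact null distribution of U (based on enumerating the C(9,4) = 126 equally likely rank assignments) gives the two-sided p-value.
Step 5: p-value = 0.111111; compare to alpha = 0.05. fail to reject H0.

U_X = 3, p = 0.111111, fail to reject H0 at alpha = 0.05.


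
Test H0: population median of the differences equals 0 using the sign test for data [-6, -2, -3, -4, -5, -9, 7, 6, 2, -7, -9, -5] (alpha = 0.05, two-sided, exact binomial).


Step 1: Discard zero differences. Original n = 12; n_eff = number of nonzero differences = 12.
Nonzero differences (with sign): -6, -2, -3, -4, -5, -9, +7, +6, +2, -7, -9, -5
Step 2: Count signs: positive = 3, negative = 9.
Step 3: Under H0: P(positive) = 0.5, so the number of positives S ~ Bin(12, 0.5).
Step 4: Two-sided exact p-value = sum of Bin(12,0.5) probabilities at or below the observed probability = 0.145996.
Step 5: alpha = 0.05. fail to reject H0.

n_eff = 12, pos = 3, neg = 9, p = 0.145996, fail to reject H0.


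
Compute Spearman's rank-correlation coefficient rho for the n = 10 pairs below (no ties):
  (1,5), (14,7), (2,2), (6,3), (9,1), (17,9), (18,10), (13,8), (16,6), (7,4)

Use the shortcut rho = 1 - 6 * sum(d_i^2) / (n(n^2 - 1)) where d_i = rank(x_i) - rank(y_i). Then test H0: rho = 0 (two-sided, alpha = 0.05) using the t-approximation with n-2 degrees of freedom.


Step 1: Rank x and y separately (midranks; no ties here).
rank(x): 1->1, 14->7, 2->2, 6->3, 9->5, 17->9, 18->10, 13->6, 16->8, 7->4
rank(y): 5->5, 7->7, 2->2, 3->3, 1->1, 9->9, 10->10, 8->8, 6->6, 4->4
Step 2: d_i = R_x(i) - R_y(i); compute d_i^2.
  (1-5)^2=16, (7-7)^2=0, (2-2)^2=0, (3-3)^2=0, (5-1)^2=16, (9-9)^2=0, (10-10)^2=0, (6-8)^2=4, (8-6)^2=4, (4-4)^2=0
sum(d^2) = 40.
Step 3: rho = 1 - 6*40 / (10*(10^2 - 1)) = 1 - 240/990 = 0.757576.
Step 4: Under H0, t = rho * sqrt((n-2)/(1-rho^2)) = 3.2827 ~ t(8).
Step 5: Two-sided p-value from the t-distribution with 8 df = 0.011143.
Step 6: alpha = 0.05. reject H0.

rho = 0.7576, p = 0.011143, reject H0 at alpha = 0.05.


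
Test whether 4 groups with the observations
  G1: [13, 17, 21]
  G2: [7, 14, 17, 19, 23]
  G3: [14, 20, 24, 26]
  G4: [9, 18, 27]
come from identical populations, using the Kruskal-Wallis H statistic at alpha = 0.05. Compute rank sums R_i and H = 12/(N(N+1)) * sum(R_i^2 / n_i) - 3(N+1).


Step 1: Combine all N = 15 observations and assign midranks.
sorted (value, group, rank): (7,G2,1), (9,G4,2), (13,G1,3), (14,G2,4.5), (14,G3,4.5), (17,G1,6.5), (17,G2,6.5), (18,G4,8), (19,G2,9), (20,G3,10), (21,G1,11), (23,G2,12), (24,G3,13), (26,G3,14), (27,G4,15)
Step 2: Sum ranks within each group.
R_1 = 20.5 (n_1 = 3)
R_2 = 33 (n_2 = 5)
R_3 = 41.5 (n_3 = 4)
R_4 = 25 (n_4 = 3)
Step 3: H = 12/(N(N+1)) * sum(R_i^2/n_i) - 3(N+1)
     = 12/(15*16) * (20.5^2/3 + 33^2/5 + 41.5^2/4 + 25^2/3) - 3*16
     = 0.050000 * 996.779 - 48
     = 1.838958.
Step 4: Ties present; correction factor C = 1 - 12/(15^3 - 15) = 0.996429. Corrected H = 1.838958 / 0.996429 = 1.845550.
Step 5: Under H0, H ~ chi^2(3); p-value = 0.605073.
Step 6: alpha = 0.05. fail to reject H0.

H = 1.8455, df = 3, p = 0.605073, fail to reject H0.


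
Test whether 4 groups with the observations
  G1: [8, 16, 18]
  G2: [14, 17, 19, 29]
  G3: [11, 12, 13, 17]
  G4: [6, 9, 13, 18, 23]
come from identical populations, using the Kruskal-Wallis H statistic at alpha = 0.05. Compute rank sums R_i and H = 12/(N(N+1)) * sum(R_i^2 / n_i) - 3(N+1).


Step 1: Combine all N = 16 observations and assign midranks.
sorted (value, group, rank): (6,G4,1), (8,G1,2), (9,G4,3), (11,G3,4), (12,G3,5), (13,G3,6.5), (13,G4,6.5), (14,G2,8), (16,G1,9), (17,G2,10.5), (17,G3,10.5), (18,G1,12.5), (18,G4,12.5), (19,G2,14), (23,G4,15), (29,G2,16)
Step 2: Sum ranks within each group.
R_1 = 23.5 (n_1 = 3)
R_2 = 48.5 (n_2 = 4)
R_3 = 26 (n_3 = 4)
R_4 = 38 (n_4 = 5)
Step 3: H = 12/(N(N+1)) * sum(R_i^2/n_i) - 3(N+1)
     = 12/(16*17) * (23.5^2/3 + 48.5^2/4 + 26^2/4 + 38^2/5) - 3*17
     = 0.044118 * 1229.95 - 51
     = 3.262316.
Step 4: Ties present; correction factor C = 1 - 18/(16^3 - 16) = 0.995588. Corrected H = 3.262316 / 0.995588 = 3.276773.
Step 5: Under H0, H ~ chi^2(3); p-value = 0.350889.
Step 6: alpha = 0.05. fail to reject H0.

H = 3.2768, df = 3, p = 0.350889, fail to reject H0.
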